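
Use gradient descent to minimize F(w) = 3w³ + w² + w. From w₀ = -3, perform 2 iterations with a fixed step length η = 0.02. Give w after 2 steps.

F′(w) = 9w² + 2w + 1
Step 1: F′(-3) = 76; w₁ = -3 − 0.02·76 = -4.52
Step 2: F′(-4.52) = 175.8336; w₂ = -4.52 − 0.02·175.8336 = -8.036672

-8.036672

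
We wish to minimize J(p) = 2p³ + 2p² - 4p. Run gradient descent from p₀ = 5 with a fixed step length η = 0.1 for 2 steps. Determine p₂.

J′(p) = 6p² + 4p - 4
p₁ = 5 − 0.1·166 = -11.6
p₂ = -11.6 − 0.1·756.96 = -87.296

-87.296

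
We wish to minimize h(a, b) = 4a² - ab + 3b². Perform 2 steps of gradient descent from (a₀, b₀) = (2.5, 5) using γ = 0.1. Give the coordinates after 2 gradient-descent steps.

(0.425, 1)

∇h = (8a - b, -a + 6b)
Step 1: at (2.5, 5), ∇h = (15, 27.5) → (2.5, 5) − 0.1·(15, 27.5) = (1, 2.25)
Step 2: at (1, 2.25), ∇h = (5.75, 12.5) → (1, 2.25) − 0.1·(5.75, 12.5) = (0.425, 1)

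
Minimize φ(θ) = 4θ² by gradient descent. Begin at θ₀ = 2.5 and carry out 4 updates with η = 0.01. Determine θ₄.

1.7909824

φ′(θ) = 8θ
θ₁ = 2.5 − 0.01·20 = 2.3
θ₂ = 2.3 − 0.01·18.4 = 2.116
θ₃ = 2.116 − 0.01·16.928 = 1.94672
θ₄ = 1.94672 − 0.01·15.57376 = 1.7909824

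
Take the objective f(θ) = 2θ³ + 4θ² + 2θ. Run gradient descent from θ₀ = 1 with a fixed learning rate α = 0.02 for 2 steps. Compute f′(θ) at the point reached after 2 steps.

f′(θ) = 6θ² + 8θ + 2
Step 1: f′(1) = 16; θ₁ = 1 − 0.02·16 = 0.68
Step 2: f′(0.68) = 10.2144; θ₂ = 0.68 − 0.02·10.2144 = 0.475712
f′(θ) at (0.475712) = 7.163507441664

7.163507441664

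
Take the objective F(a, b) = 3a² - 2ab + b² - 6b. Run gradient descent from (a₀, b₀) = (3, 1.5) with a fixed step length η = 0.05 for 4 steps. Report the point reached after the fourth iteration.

(1.2798, 2.7228)

∇F = (6a - 2b, -2a + 2b - 6)
Step 1: at (3, 1.5), ∇F = (15, -9) → (3, 1.5) − 0.05·(15, -9) = (2.25, 1.95)
Step 2: at (2.25, 1.95), ∇F = (9.6, -6.6) → (2.25, 1.95) − 0.05·(9.6, -6.6) = (1.77, 2.28)
Step 3: at (1.77, 2.28), ∇F = (6.06, -4.98) → (1.77, 2.28) − 0.05·(6.06, -4.98) = (1.467, 2.529)
Step 4: at (1.467, 2.529), ∇F = (3.744, -3.876) → (1.467, 2.529) − 0.05·(3.744, -3.876) = (1.2798, 2.7228)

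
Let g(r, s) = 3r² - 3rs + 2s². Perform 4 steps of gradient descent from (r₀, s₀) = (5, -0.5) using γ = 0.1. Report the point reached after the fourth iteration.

∇g = (6r - 3s, -3r + 4s)
Step 1: at (5, -0.5), ∇g = (31.5, -17) → (5, -0.5) − 0.1·(31.5, -17) = (1.85, 1.2)
Step 2: at (1.85, 1.2), ∇g = (7.5, -0.75) → (1.85, 1.2) − 0.1·(7.5, -0.75) = (1.1, 1.275)
Step 3: at (1.1, 1.275), ∇g = (2.775, 1.8) → (1.1, 1.275) − 0.1·(2.775, 1.8) = (0.8225, 1.095)
Step 4: at (0.8225, 1.095), ∇g = (1.65, 1.9125) → (0.8225, 1.095) − 0.1·(1.65, 1.9125) = (0.6575, 0.90375)

(0.6575, 0.90375)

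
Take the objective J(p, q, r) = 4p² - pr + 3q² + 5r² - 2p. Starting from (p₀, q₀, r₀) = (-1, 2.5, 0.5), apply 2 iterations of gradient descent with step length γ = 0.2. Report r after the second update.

0.92

∇J = (8p - r - 2, 6q, -p + 10r)
(p₁, q₁, r₁) = (-1, 2.5, 0.5) − 0.2·(-10.5, 15, 6) = (1.1, -0.5, -0.7)
(p₂, q₂, r₂) = (1.1, -0.5, -0.7) − 0.2·(7.5, -3, -8.1) = (-0.4, 0.1, 0.92)
r = 0.92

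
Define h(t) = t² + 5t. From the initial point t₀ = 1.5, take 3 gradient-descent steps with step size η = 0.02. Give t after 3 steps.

1.038944

h′(t) = 2t + 5
t₁ = 1.5 − 0.02·8 = 1.34
t₂ = 1.34 − 0.02·7.68 = 1.1864
t₃ = 1.1864 − 0.02·7.3728 = 1.038944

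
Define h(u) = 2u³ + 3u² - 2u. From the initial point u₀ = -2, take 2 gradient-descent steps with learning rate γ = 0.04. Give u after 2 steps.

-3.1264

h′(u) = 6u² + 6u - 2
Step 1: h′(-2) = 10; u₁ = -2 − 0.04·10 = -2.4
Step 2: h′(-2.4) = 18.16; u₂ = -2.4 − 0.04·18.16 = -3.1264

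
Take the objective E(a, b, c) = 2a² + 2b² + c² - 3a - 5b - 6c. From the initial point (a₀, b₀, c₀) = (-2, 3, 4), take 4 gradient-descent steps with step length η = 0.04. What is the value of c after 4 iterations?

3.71639296

∇E = (4a - 3, 4b - 5, 2c - 6)
(a₁, b₁, c₁) = (-2, 3, 4) − 0.04·(-11, 7, 2) = (-1.56, 2.72, 3.92)
(a₂, b₂, c₂) = (-1.56, 2.72, 3.92) − 0.04·(-9.24, 5.88, 1.84) = (-1.1904, 2.4848, 3.8464)
(a₃, b₃, c₃) = (-1.1904, 2.4848, 3.8464) − 0.04·(-7.7616, 4.9392, 1.6928) = (-0.879936, 2.287232, 3.778688)
(a₄, b₄, c₄) = (-0.879936, 2.287232, 3.778688) − 0.04·(-6.519744, 4.148928, 1.557376) = (-0.61914624, 2.12127488, 3.71639296)
c = 3.71639296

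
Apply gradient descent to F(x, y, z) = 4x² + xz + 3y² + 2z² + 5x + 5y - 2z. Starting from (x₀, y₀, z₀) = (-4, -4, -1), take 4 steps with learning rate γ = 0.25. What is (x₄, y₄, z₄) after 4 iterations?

∇F = (8x + z + 5, 6y + 5, x + 4z - 2)
Step 1: at (-4, -4, -1), ∇F = (-28, -19, -10) → (-4, -4, -1) − 0.25·(-28, -19, -10) = (3, 0.75, 1.5)
Step 2: at (3, 0.75, 1.5), ∇F = (30.5, 9.5, 7) → (3, 0.75, 1.5) − 0.25·(30.5, 9.5, 7) = (-4.625, -1.625, -0.25)
Step 3: at (-4.625, -1.625, -0.25), ∇F = (-32.25, -4.75, -7.625) → (-4.625, -1.625, -0.25) − 0.25·(-32.25, -4.75, -7.625) = (3.4375, -0.4375, 1.65625)
Step 4: at (3.4375, -0.4375, 1.65625), ∇F = (34.15625, 2.375, 8.0625) → (3.4375, -0.4375, 1.65625) − 0.25·(34.15625, 2.375, 8.0625) = (-5.1015625, -1.03125, -0.359375)

(-5.1015625, -1.03125, -0.359375)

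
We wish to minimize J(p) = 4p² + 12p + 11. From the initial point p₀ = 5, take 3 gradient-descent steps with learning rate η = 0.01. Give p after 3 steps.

3.561472

J′(p) = 8p + 12
Step 1: J′(5) = 52; p₁ = 5 − 0.01·52 = 4.48
Step 2: J′(4.48) = 47.84; p₂ = 4.48 − 0.01·47.84 = 4.0016
Step 3: J′(4.0016) = 44.0128; p₃ = 4.0016 − 0.01·44.0128 = 3.561472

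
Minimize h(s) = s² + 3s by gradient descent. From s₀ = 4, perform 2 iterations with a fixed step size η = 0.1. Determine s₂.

h′(s) = 2s + 3
Step 1: h′(4) = 11; s₁ = 4 − 0.1·11 = 2.9
Step 2: h′(2.9) = 8.8; s₂ = 2.9 − 0.1·8.8 = 2.02

2.02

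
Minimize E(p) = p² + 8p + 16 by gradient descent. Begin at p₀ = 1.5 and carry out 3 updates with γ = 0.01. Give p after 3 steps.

E′(p) = 2p + 8
Step 1: E′(1.5) = 11; p₁ = 1.5 − 0.01·11 = 1.39
Step 2: E′(1.39) = 10.78; p₂ = 1.39 − 0.01·10.78 = 1.2822
Step 3: E′(1.2822) = 10.5644; p₃ = 1.2822 − 0.01·10.5644 = 1.176556

1.176556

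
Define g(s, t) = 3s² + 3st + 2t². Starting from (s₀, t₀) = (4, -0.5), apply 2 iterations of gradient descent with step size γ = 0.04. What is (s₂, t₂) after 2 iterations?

∇g = (6s + 3t, 3s + 4t)
(s₁, t₁) = (4, -0.5) − 0.04·(22.5, 10) = (3.1, -0.9)
(s₂, t₂) = (3.1, -0.9) − 0.04·(15.9, 5.7) = (2.464, -1.128)

(2.464, -1.128)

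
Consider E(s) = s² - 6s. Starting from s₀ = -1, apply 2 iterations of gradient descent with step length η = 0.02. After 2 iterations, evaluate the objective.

4.58954496

E′(s) = 2s - 6
s₁ = -1 − 0.02·(-8) = -0.84
s₂ = -0.84 − 0.02·(-7.68) = -0.6864
E(-0.6864) = 4.58954496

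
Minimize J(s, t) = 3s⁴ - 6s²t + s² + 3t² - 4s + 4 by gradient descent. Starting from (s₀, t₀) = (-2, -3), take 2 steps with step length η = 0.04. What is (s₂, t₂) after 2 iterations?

(-59.84809472, 5.093184)

∇J = (12s³ - 12st + 2s - 4, -6s² + 6t)
(s₁, t₁) = (-2, -3) − 0.04·(-176, -42) = (5.04, -1.32)
(s₂, t₂) = (5.04, -1.32) − 0.04·(1622.202368, -160.3296) = (-59.84809472, 5.093184)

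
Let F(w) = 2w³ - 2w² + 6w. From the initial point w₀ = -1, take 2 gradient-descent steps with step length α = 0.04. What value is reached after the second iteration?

-2.787904

F′(w) = 6w² - 4w + 6
Step 1: F′(-1) = 16; w₁ = -1 − 0.04·16 = -1.64
Step 2: F′(-1.64) = 28.6976; w₂ = -1.64 − 0.04·28.6976 = -2.787904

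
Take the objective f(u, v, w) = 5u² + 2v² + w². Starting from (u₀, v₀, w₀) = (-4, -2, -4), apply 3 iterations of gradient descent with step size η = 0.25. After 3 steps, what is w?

-0.5

∇f = (10u, 4v, 2w)
(u₁, v₁, w₁) = (-4, -2, -4) − 0.25·(-40, -8, -8) = (6, 0, -2)
(u₂, v₂, w₂) = (6, 0, -2) − 0.25·(60, 0, -4) = (-9, 0, -1)
(u₃, v₃, w₃) = (-9, 0, -1) − 0.25·(-90, 0, -2) = (13.5, 0, -0.5)
w = -0.5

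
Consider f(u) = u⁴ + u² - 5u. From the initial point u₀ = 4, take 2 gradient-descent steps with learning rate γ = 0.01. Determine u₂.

1.31967116

f′(u) = 4u³ + 2u - 5
u₁ = 4 − 0.01·259 = 1.41
u₂ = 1.41 − 0.01·9.032884 = 1.31967116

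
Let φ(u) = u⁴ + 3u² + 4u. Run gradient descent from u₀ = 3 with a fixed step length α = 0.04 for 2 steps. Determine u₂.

φ′(u) = 4u³ + 6u + 4
Step 1: φ′(3) = 130; u₁ = 3 − 0.04·130 = -2.2
Step 2: φ′(-2.2) = -51.792; u₂ = -2.2 − 0.04·(-51.792) = -0.12832

-0.12832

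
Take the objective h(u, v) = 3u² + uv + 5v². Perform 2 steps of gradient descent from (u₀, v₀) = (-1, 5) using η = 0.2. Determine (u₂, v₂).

∇h = (6u + v, u + 10v)
Step 1: at (-1, 5), ∇h = (-1, 49) → (-1, 5) − 0.2·(-1, 49) = (-0.8, -4.8)
Step 2: at (-0.8, -4.8), ∇h = (-9.6, -48.8) → (-0.8, -4.8) − 0.2·(-9.6, -48.8) = (1.12, 4.96)

(1.12, 4.96)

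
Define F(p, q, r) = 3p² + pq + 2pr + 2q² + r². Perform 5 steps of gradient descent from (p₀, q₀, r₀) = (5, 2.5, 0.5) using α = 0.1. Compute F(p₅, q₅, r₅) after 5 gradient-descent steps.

0.269076942675

∇F = (6p + q + 2r, p + 4q, 2p + 2r)
Step 1: at (5, 2.5, 0.5), ∇F = (33.5, 15, 11) → (5, 2.5, 0.5) − 0.1·(33.5, 15, 11) = (1.65, 1, -0.6)
Step 2: at (1.65, 1, -0.6), ∇F = (9.7, 5.65, 2.1) → (1.65, 1, -0.6) − 0.1·(9.7, 5.65, 2.1) = (0.68, 0.435, -0.81)
Step 3: at (0.68, 0.435, -0.81), ∇F = (2.895, 2.42, -0.26) → (0.68, 0.435, -0.81) − 0.1·(2.895, 2.42, -0.26) = (0.3905, 0.193, -0.784)
Step 4: at (0.3905, 0.193, -0.784), ∇F = (0.968, 1.1625, -0.787) → (0.3905, 0.193, -0.784) − 0.1·(0.968, 1.1625, -0.787) = (0.2937, 0.07675, -0.7053)
Step 5: at (0.2937, 0.07675, -0.7053), ∇F = (0.42835, 0.6007, -0.8232) → (0.2937, 0.07675, -0.7053) − 0.1·(0.42835, 0.6007, -0.8232) = (0.250865, 0.01668, -0.62298)
F(0.250865, 0.01668, -0.62298) = 0.269076942675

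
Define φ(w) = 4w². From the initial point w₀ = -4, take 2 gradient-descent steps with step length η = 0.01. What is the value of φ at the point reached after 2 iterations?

45.84914944

φ′(w) = 8w
Step 1: φ′(-4) = -32; w₁ = -4 − 0.01·(-32) = -3.68
Step 2: φ′(-3.68) = -29.44; w₂ = -3.68 − 0.01·(-29.44) = -3.3856
φ(-3.3856) = 45.84914944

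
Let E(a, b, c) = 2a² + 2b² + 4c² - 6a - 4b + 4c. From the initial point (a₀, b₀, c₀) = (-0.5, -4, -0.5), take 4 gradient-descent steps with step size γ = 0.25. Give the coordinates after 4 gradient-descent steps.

∇E = (4a - 6, 4b - 4, 8c + 4)
(a₁, b₁, c₁) = (-0.5, -4, -0.5) − 0.25·(-8, -20, 0) = (1.5, 1, -0.5)
(a₂, b₂, c₂) = (1.5, 1, -0.5) − 0.25·(0, 0, 0) = (1.5, 1, -0.5)
(a₃, b₃, c₃) = (1.5, 1, -0.5) − 0.25·(0, 0, 0) = (1.5, 1, -0.5)
(a₄, b₄, c₄) = (1.5, 1, -0.5) − 0.25·(0, 0, 0) = (1.5, 1, -0.5)

(1.5, 1, -0.5)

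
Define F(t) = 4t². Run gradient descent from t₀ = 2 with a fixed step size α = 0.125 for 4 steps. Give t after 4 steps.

0

F′(t) = 8t
t₁ = 2 − 0.125·16 = 0
t₂ = 0 − 0.125·0 = 0
t₃ = 0 − 0.125·0 = 0
t₄ = 0 − 0.125·0 = 0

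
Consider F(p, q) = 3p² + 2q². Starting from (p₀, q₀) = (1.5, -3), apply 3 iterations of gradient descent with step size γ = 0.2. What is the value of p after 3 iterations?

-0.012

∇F = (6p, 4q)
(p₁, q₁) = (1.5, -3) − 0.2·(9, -12) = (-0.3, -0.6)
(p₂, q₂) = (-0.3, -0.6) − 0.2·(-1.8, -2.4) = (0.06, -0.12)
(p₃, q₃) = (0.06, -0.12) − 0.2·(0.36, -0.48) = (-0.012, -0.024)
p = -0.012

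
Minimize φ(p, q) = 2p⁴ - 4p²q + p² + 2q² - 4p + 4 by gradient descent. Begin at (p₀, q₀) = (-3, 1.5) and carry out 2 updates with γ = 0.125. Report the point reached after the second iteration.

∇φ = (8p³ - 8pq + 2p - 4, -4p² + 4q)
Step 1: at (-3, 1.5), ∇φ = (-190, -30) → (-3, 1.5) − 0.125·(-190, -30) = (20.75, 5.25)
Step 2: at (20.75, 5.25), ∇φ = (70639.375, -1701.25) → (20.75, 5.25) − 0.125·(70639.375, -1701.25) = (-8809.171875, 217.90625)

(-8809.171875, 217.90625)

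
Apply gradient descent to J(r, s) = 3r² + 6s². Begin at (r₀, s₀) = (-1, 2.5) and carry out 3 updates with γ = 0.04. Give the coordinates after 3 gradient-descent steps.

(-0.438976, 0.35152)

∇J = (6r, 12s)
Step 1: at (-1, 2.5), ∇J = (-6, 30) → (-1, 2.5) − 0.04·(-6, 30) = (-0.76, 1.3)
Step 2: at (-0.76, 1.3), ∇J = (-4.56, 15.6) → (-0.76, 1.3) − 0.04·(-4.56, 15.6) = (-0.5776, 0.676)
Step 3: at (-0.5776, 0.676), ∇J = (-3.4656, 8.112) → (-0.5776, 0.676) − 0.04·(-3.4656, 8.112) = (-0.438976, 0.35152)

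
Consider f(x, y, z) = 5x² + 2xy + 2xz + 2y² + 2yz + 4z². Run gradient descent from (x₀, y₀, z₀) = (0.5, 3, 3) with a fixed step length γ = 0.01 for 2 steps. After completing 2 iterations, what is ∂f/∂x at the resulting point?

11.9684

∇f = (10x + 2y + 2z, 2x + 4y + 2z, 2x + 2y + 8z)
Step 1: at (0.5, 3, 3), ∇f = (17, 19, 31) → (0.5, 3, 3) − 0.01·(17, 19, 31) = (0.33, 2.81, 2.69)
Step 2: at (0.33, 2.81, 2.69), ∇f = (14.3, 17.28, 27.8) → (0.33, 2.81, 2.69) − 0.01·(14.3, 17.28, 27.8) = (0.187, 2.6372, 2.412)
∂f/∂x at (0.187, 2.6372, 2.412) = 11.9684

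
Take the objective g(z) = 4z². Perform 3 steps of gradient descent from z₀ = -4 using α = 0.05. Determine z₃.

-0.864

g′(z) = 8z
z₁ = -4 − 0.05·(-32) = -2.4
z₂ = -2.4 − 0.05·(-19.2) = -1.44
z₃ = -1.44 − 0.05·(-11.52) = -0.864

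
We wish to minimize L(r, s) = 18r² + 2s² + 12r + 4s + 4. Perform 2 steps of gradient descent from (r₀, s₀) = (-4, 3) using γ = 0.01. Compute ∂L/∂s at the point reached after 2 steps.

∇L = (36r + 12, 4s + 4)
Step 1: at (-4, 3), ∇L = (-132, 16) → (-4, 3) − 0.01·(-132, 16) = (-2.68, 2.84)
Step 2: at (-2.68, 2.84), ∇L = (-84.48, 15.36) → (-2.68, 2.84) − 0.01·(-84.48, 15.36) = (-1.8352, 2.6864)
∂L/∂s at (-1.8352, 2.6864) = 14.7456

14.7456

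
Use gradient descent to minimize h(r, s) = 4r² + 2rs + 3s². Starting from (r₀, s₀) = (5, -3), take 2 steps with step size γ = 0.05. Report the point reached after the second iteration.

(2.24, -2.15)

∇h = (8r + 2s, 2r + 6s)
(r₁, s₁) = (5, -3) − 0.05·(34, -8) = (3.3, -2.6)
(r₂, s₂) = (3.3, -2.6) − 0.05·(21.2, -9) = (2.24, -2.15)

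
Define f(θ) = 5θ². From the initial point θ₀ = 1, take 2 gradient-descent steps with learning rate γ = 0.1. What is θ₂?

f′(θ) = 10θ
θ₁ = 1 − 0.1·10 = 0
θ₂ = 0 − 0.1·0 = 0

0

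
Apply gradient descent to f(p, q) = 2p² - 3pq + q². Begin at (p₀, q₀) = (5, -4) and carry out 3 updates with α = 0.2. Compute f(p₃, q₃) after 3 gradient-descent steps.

0.009728

∇f = (4p - 3q, -3p + 2q)
(p₁, q₁) = (5, -4) − 0.2·(32, -23) = (-1.4, 0.6)
(p₂, q₂) = (-1.4, 0.6) − 0.2·(-7.4, 5.4) = (0.08, -0.48)
(p₃, q₃) = (0.08, -0.48) − 0.2·(1.76, -1.2) = (-0.272, -0.24)
f(-0.272, -0.24) = 0.009728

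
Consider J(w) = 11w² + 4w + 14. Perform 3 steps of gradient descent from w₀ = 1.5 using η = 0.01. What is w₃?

0.616292

J′(w) = 22w + 4
w₁ = 1.5 − 0.01·37 = 1.13
w₂ = 1.13 − 0.01·28.86 = 0.8414
w₃ = 0.8414 − 0.01·22.5108 = 0.616292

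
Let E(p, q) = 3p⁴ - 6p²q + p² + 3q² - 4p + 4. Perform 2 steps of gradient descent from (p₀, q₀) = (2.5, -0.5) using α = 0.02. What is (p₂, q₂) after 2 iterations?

(-0.61523368, 0.568588)

∇E = (12p³ - 12pq + 2p - 4, -6p² + 6q)
Step 1: at (2.5, -0.5), ∇E = (203.5, -40.5) → (2.5, -0.5) − 0.02·(203.5, -40.5) = (-1.57, 0.31)
Step 2: at (-1.57, 0.31), ∇E = (-47.738316, -12.9294) → (-1.57, 0.31) − 0.02·(-47.738316, -12.9294) = (-0.61523368, 0.568588)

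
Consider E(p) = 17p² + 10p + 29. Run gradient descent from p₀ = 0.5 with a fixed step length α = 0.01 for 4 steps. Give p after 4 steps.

E′(p) = 34p + 10
Step 1: E′(0.5) = 27; p₁ = 0.5 − 0.01·27 = 0.23
Step 2: E′(0.23) = 17.82; p₂ = 0.23 − 0.01·17.82 = 0.0518
Step 3: E′(0.0518) = 11.7612; p₃ = 0.0518 − 0.01·11.7612 = -0.065812
Step 4: E′(-0.065812) = 7.762392; p₄ = -0.065812 − 0.01·7.762392 = -0.14343592

-0.14343592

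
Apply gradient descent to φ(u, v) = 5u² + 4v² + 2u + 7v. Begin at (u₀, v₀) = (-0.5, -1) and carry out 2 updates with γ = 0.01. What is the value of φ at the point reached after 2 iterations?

-2.92248044

∇φ = (10u + 2, 8v + 7)
Step 1: at (-0.5, -1), ∇φ = (-3, -1) → (-0.5, -1) − 0.01·(-3, -1) = (-0.47, -0.99)
Step 2: at (-0.47, -0.99), ∇φ = (-2.7, -0.92) → (-0.47, -0.99) − 0.01·(-2.7, -0.92) = (-0.443, -0.9808)
φ(-0.443, -0.9808) = -2.92248044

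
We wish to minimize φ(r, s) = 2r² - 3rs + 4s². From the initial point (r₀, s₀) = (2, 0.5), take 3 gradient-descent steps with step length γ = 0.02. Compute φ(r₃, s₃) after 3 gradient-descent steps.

∇φ = (4r - 3s, -3r + 8s)
Step 1: at (2, 0.5), ∇φ = (6.5, -2) → (2, 0.5) − 0.02·(6.5, -2) = (1.87, 0.54)
Step 2: at (1.87, 0.54), ∇φ = (5.86, -1.29) → (1.87, 0.54) − 0.02·(5.86, -1.29) = (1.7528, 0.5658)
Step 3: at (1.7528, 0.5658), ∇φ = (5.3138, -0.732) → (1.7528, 0.5658) − 0.02·(5.3138, -0.732) = (1.646524, 0.58044)
φ(1.646524, 0.58044) = 3.902599767872

3.902599767872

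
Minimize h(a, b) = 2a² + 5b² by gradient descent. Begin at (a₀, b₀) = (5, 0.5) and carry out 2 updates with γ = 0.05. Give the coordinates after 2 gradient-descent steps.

∇h = (4a, 10b)
Step 1: at (5, 0.5), ∇h = (20, 5) → (5, 0.5) − 0.05·(20, 5) = (4, 0.25)
Step 2: at (4, 0.25), ∇h = (16, 2.5) → (4, 0.25) − 0.05·(16, 2.5) = (3.2, 0.125)

(3.2, 0.125)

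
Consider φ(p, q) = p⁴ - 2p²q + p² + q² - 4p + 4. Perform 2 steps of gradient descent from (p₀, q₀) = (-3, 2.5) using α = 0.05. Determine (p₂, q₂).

(1.7932, 3.031)

∇φ = (4p³ - 4pq + 2p - 4, -2p² + 2q)
(p₁, q₁) = (-3, 2.5) − 0.05·(-88, -13) = (1.4, 3.15)
(p₂, q₂) = (1.4, 3.15) − 0.05·(-7.864, 2.38) = (1.7932, 3.031)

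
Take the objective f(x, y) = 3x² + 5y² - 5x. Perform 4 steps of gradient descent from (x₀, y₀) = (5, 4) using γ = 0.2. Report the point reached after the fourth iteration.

(0.84, 4)

∇f = (6x - 5, 10y)
Step 1: at (5, 4), ∇f = (25, 40) → (5, 4) − 0.2·(25, 40) = (0, -4)
Step 2: at (0, -4), ∇f = (-5, -40) → (0, -4) − 0.2·(-5, -40) = (1, 4)
Step 3: at (1, 4), ∇f = (1, 40) → (1, 4) − 0.2·(1, 40) = (0.8, -4)
Step 4: at (0.8, -4), ∇f = (-0.2, -40) → (0.8, -4) − 0.2·(-0.2, -40) = (0.84, 4)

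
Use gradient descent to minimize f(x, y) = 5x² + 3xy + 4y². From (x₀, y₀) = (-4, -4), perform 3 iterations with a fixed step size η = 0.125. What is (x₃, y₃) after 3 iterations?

(0.6484375, 0.4453125)

∇f = (10x + 3y, 3x + 8y)
(x₁, y₁) = (-4, -4) − 0.125·(-52, -44) = (2.5, 1.5)
(x₂, y₂) = (2.5, 1.5) − 0.125·(29.5, 19.5) = (-1.1875, -0.9375)
(x₃, y₃) = (-1.1875, -0.9375) − 0.125·(-14.6875, -11.0625) = (0.6484375, 0.4453125)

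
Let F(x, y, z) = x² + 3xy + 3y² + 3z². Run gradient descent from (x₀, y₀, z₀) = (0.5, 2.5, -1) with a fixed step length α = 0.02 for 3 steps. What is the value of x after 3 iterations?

0.065748

∇F = (2x + 3y, 3x + 6y, 6z)
Step 1: at (0.5, 2.5, -1), ∇F = (8.5, 16.5, -6) → (0.5, 2.5, -1) − 0.02·(8.5, 16.5, -6) = (0.33, 2.17, -0.88)
Step 2: at (0.33, 2.17, -0.88), ∇F = (7.17, 14.01, -5.28) → (0.33, 2.17, -0.88) − 0.02·(7.17, 14.01, -5.28) = (0.1866, 1.8898, -0.7744)
Step 3: at (0.1866, 1.8898, -0.7744), ∇F = (6.0426, 11.8986, -4.6464) → (0.1866, 1.8898, -0.7744) − 0.02·(6.0426, 11.8986, -4.6464) = (0.065748, 1.651828, -0.681472)
x = 0.065748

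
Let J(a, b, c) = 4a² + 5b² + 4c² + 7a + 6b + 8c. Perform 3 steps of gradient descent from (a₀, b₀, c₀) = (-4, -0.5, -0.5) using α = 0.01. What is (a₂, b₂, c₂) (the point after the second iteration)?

∇J = (8a + 7, 10b + 6, 8c + 8)
(a₁, b₁, c₁) = (-4, -0.5, -0.5) − 0.01·(-25, 1, 4) = (-3.75, -0.51, -0.54)
(a₂, b₂, c₂) = (-3.75, -0.51, -0.54) − 0.01·(-23, 0.9, 3.68) = (-3.52, -0.519, -0.5768)

(-3.52, -0.519, -0.5768)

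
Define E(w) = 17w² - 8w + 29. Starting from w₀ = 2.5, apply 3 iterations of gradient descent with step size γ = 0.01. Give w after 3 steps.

E′(w) = 34w - 8
w₁ = 2.5 − 0.01·77 = 1.73
w₂ = 1.73 − 0.01·50.82 = 1.2218
w₃ = 1.2218 − 0.01·33.5412 = 0.886388

0.886388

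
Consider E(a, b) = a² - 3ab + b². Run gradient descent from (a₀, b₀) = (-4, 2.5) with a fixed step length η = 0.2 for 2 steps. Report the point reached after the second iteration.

∇E = (2a - 3b, -3a + 2b)
Step 1: at (-4, 2.5), ∇E = (-15.5, 17) → (-4, 2.5) − 0.2·(-15.5, 17) = (-0.9, -0.9)
Step 2: at (-0.9, -0.9), ∇E = (0.9, 0.9) → (-0.9, -0.9) − 0.2·(0.9, 0.9) = (-1.08, -1.08)

(-1.08, -1.08)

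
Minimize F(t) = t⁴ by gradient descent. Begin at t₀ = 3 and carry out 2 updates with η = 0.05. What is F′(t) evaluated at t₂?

0.194188935168

F′(t) = 4t³
t₁ = 3 − 0.05·108 = -2.4
t₂ = -2.4 − 0.05·(-55.296) = 0.3648
F′(t) at (0.3648) = 0.194188935168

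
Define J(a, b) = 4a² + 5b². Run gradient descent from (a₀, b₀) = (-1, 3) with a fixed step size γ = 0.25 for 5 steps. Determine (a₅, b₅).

∇J = (8a, 10b)
(a₁, b₁) = (-1, 3) − 0.25·(-8, 30) = (1, -4.5)
(a₂, b₂) = (1, -4.5) − 0.25·(8, -45) = (-1, 6.75)
(a₃, b₃) = (-1, 6.75) − 0.25·(-8, 67.5) = (1, -10.125)
(a₄, b₄) = (1, -10.125) − 0.25·(8, -101.25) = (-1, 15.1875)
(a₅, b₅) = (-1, 15.1875) − 0.25·(-8, 151.875) = (1, -22.78125)

(1, -22.78125)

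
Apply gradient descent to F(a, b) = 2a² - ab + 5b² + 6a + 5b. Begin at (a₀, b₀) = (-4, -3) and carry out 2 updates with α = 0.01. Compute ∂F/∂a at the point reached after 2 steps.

∇F = (4a - b + 6, -a + 10b + 5)
Step 1: at (-4, -3), ∇F = (-7, -21) → (-4, -3) − 0.01·(-7, -21) = (-3.93, -2.79)
Step 2: at (-3.93, -2.79), ∇F = (-6.93, -18.97) → (-3.93, -2.79) − 0.01·(-6.93, -18.97) = (-3.8607, -2.6003)
∂F/∂a at (-3.8607, -2.6003) = -6.8425

-6.8425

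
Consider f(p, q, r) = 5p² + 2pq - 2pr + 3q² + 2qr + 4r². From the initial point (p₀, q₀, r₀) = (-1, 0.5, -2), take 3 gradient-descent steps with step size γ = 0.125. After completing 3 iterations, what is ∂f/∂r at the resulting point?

-0.53125

∇f = (10p + 2q - 2r, 2p + 6q + 2r, -2p + 2q + 8r)
(p₁, q₁, r₁) = (-1, 0.5, -2) − 0.125·(-5, -3, -13) = (-0.375, 0.875, -0.375)
(p₂, q₂, r₂) = (-0.375, 0.875, -0.375) − 0.125·(-1.25, 3.75, -0.5) = (-0.21875, 0.40625, -0.3125)
(p₃, q₃, r₃) = (-0.21875, 0.40625, -0.3125) − 0.125·(-0.75, 1.375, -1.25) = (-0.125, 0.234375, -0.15625)
∂f/∂r at (-0.125, 0.234375, -0.15625) = -0.53125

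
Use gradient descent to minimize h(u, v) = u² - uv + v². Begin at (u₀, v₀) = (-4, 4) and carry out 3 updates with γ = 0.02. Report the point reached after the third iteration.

(-3.322336, 3.322336)

∇h = (2u - v, -u + 2v)
(u₁, v₁) = (-4, 4) − 0.02·(-12, 12) = (-3.76, 3.76)
(u₂, v₂) = (-3.76, 3.76) − 0.02·(-11.28, 11.28) = (-3.5344, 3.5344)
(u₃, v₃) = (-3.5344, 3.5344) − 0.02·(-10.6032, 10.6032) = (-3.322336, 3.322336)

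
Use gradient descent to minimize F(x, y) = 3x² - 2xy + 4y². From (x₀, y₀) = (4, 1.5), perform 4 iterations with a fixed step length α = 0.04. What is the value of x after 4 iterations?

1.599232

∇F = (6x - 2y, -2x + 8y)
Step 1: at (4, 1.5), ∇F = (21, 4) → (4, 1.5) − 0.04·(21, 4) = (3.16, 1.34)
Step 2: at (3.16, 1.34), ∇F = (16.28, 4.4) → (3.16, 1.34) − 0.04·(16.28, 4.4) = (2.5088, 1.164)
Step 3: at (2.5088, 1.164), ∇F = (12.7248, 4.2944) → (2.5088, 1.164) − 0.04·(12.7248, 4.2944) = (1.999808, 0.992224)
Step 4: at (1.999808, 0.992224), ∇F = (10.0144, 3.938176) → (1.999808, 0.992224) − 0.04·(10.0144, 3.938176) = (1.599232, 0.83469696)
x = 1.599232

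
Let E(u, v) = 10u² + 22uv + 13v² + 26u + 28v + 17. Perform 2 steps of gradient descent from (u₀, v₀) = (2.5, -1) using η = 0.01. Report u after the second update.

1.6534

∇E = (20u + 22v + 26, 22u + 26v + 28)
(u₁, v₁) = (2.5, -1) − 0.01·(54, 57) = (1.96, -1.57)
(u₂, v₂) = (1.96, -1.57) − 0.01·(30.66, 30.3) = (1.6534, -1.873)
u = 1.6534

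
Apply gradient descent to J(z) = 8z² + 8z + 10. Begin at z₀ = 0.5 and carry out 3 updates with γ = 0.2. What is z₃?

J′(z) = 16z + 8
Step 1: J′(0.5) = 16; z₁ = 0.5 − 0.2·16 = -2.7
Step 2: J′(-2.7) = -35.2; z₂ = -2.7 − 0.2·(-35.2) = 4.34
Step 3: J′(4.34) = 77.44; z₃ = 4.34 − 0.2·77.44 = -11.148

-11.148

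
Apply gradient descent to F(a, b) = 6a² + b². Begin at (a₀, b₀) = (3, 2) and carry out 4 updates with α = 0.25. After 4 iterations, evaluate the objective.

13824.015625

∇F = (12a, 2b)
Step 1: at (3, 2), ∇F = (36, 4) → (3, 2) − 0.25·(36, 4) = (-6, 1)
Step 2: at (-6, 1), ∇F = (-72, 2) → (-6, 1) − 0.25·(-72, 2) = (12, 0.5)
Step 3: at (12, 0.5), ∇F = (144, 1) → (12, 0.5) − 0.25·(144, 1) = (-24, 0.25)
Step 4: at (-24, 0.25), ∇F = (-288, 0.5) → (-24, 0.25) − 0.25·(-288, 0.5) = (48, 0.125)
F(48, 0.125) = 13824.015625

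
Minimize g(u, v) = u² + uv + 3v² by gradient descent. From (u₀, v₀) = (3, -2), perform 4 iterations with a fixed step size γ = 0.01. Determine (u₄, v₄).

∇g = (2u + v, u + 6v)
Step 1: at (3, -2), ∇g = (4, -9) → (3, -2) − 0.01·(4, -9) = (2.96, -1.91)
Step 2: at (2.96, -1.91), ∇g = (4.01, -8.5) → (2.96, -1.91) − 0.01·(4.01, -8.5) = (2.9199, -1.825)
Step 3: at (2.9199, -1.825), ∇g = (4.0148, -8.0301) → (2.9199, -1.825) − 0.01·(4.0148, -8.0301) = (2.879752, -1.744699)
Step 4: at (2.879752, -1.744699), ∇g = (4.014805, -7.588442) → (2.879752, -1.744699) − 0.01·(4.014805, -7.588442) = (2.83960395, -1.66881458)

(2.83960395, -1.66881458)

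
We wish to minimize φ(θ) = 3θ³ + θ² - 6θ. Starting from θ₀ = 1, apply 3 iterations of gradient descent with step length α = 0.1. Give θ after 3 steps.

φ′(θ) = 9θ² + 2θ - 6
θ₁ = 1 − 0.1·5 = 0.5
θ₂ = 0.5 − 0.1·(-2.75) = 0.775
θ₃ = 0.775 − 0.1·0.955625 = 0.6794375

0.6794375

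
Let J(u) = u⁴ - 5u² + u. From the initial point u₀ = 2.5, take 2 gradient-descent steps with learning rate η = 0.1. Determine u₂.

J′(u) = 4u³ - 10u + 1
u₁ = 2.5 − 0.1·38.5 = -1.35
u₂ = -1.35 − 0.1·4.6585 = -1.81585

-1.81585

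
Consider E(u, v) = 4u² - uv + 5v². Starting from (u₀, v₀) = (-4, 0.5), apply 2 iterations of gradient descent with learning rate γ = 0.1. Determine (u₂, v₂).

(-0.19, -0.075)

∇E = (8u - v, -u + 10v)
(u₁, v₁) = (-4, 0.5) − 0.1·(-32.5, 9) = (-0.75, -0.4)
(u₂, v₂) = (-0.75, -0.4) − 0.1·(-5.6, -3.25) = (-0.19, -0.075)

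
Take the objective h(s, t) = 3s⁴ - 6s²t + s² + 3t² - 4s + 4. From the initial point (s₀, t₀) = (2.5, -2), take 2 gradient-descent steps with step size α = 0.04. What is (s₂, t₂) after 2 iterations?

∇h = (12s³ - 12st + 2s - 4, -6s² + 6t)
(s₁, t₁) = (2.5, -2) − 0.04·(248.5, -49.5) = (-7.44, -0.02)
(s₂, t₂) = (-7.44, -0.02) − 0.04·(-4962.635008, -332.2416) = (191.06540032, 13.269664)

(191.06540032, 13.269664)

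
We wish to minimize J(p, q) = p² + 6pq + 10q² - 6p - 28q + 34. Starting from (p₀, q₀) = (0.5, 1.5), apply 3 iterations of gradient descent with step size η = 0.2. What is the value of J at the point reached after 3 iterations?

∇J = (2p + 6q - 6, 6p + 20q - 28)
(p₁, q₁) = (0.5, 1.5) − 0.2·(4, 5) = (-0.3, 0.5)
(p₂, q₂) = (-0.3, 0.5) − 0.2·(-3.6, -19.8) = (0.42, 4.46)
(p₃, q₃) = (0.42, 4.46) − 0.2·(21.6, 63.72) = (-3.9, -8.284)
J(-3.9, -8.284) = 1184.65416

1184.65416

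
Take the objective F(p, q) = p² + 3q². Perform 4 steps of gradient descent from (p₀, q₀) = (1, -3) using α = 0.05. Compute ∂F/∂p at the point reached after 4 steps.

∇F = (2p, 6q)
Step 1: at (1, -3), ∇F = (2, -18) → (1, -3) − 0.05·(2, -18) = (0.9, -2.1)
Step 2: at (0.9, -2.1), ∇F = (1.8, -12.6) → (0.9, -2.1) − 0.05·(1.8, -12.6) = (0.81, -1.47)
Step 3: at (0.81, -1.47), ∇F = (1.62, -8.82) → (0.81, -1.47) − 0.05·(1.62, -8.82) = (0.729, -1.029)
Step 4: at (0.729, -1.029), ∇F = (1.458, -6.174) → (0.729, -1.029) − 0.05·(1.458, -6.174) = (0.6561, -0.7203)
∂F/∂p at (0.6561, -0.7203) = 1.3122

1.3122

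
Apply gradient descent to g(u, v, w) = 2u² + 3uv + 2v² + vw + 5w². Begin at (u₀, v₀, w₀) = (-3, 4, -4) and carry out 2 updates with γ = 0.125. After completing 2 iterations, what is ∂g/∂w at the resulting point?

∇g = (4u + 3v, 3u + 4v + w, v + 10w)
Step 1: at (-3, 4, -4), ∇g = (0, 3, -36) → (-3, 4, -4) − 0.125·(0, 3, -36) = (-3, 3.625, 0.5)
Step 2: at (-3, 3.625, 0.5), ∇g = (-1.125, 6, 8.625) → (-3, 3.625, 0.5) − 0.125·(-1.125, 6, 8.625) = (-2.859375, 2.875, -0.578125)
∂g/∂w at (-2.859375, 2.875, -0.578125) = -2.90625

-2.90625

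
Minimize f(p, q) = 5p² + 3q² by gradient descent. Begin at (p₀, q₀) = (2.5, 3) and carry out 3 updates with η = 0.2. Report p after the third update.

-2.5

∇f = (10p, 6q)
Step 1: at (2.5, 3), ∇f = (25, 18) → (2.5, 3) − 0.2·(25, 18) = (-2.5, -0.6)
Step 2: at (-2.5, -0.6), ∇f = (-25, -3.6) → (-2.5, -0.6) − 0.2·(-25, -3.6) = (2.5, 0.12)
Step 3: at (2.5, 0.12), ∇f = (25, 0.72) → (2.5, 0.12) − 0.2·(25, 0.72) = (-2.5, -0.024)
p = -2.5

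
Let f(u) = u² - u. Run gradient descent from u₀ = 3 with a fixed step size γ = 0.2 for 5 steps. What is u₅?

0.6944

f′(u) = 2u - 1
u₁ = 3 − 0.2·5 = 2
u₂ = 2 − 0.2·3 = 1.4
u₃ = 1.4 − 0.2·1.8 = 1.04
u₄ = 1.04 − 0.2·1.08 = 0.824
u₅ = 0.824 − 0.2·0.648 = 0.6944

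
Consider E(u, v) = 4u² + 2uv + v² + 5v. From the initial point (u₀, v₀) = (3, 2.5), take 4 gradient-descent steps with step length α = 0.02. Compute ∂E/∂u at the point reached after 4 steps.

∇E = (8u + 2v, 2u + 2v + 5)
Step 1: at (3, 2.5), ∇E = (29, 16) → (3, 2.5) − 0.02·(29, 16) = (2.42, 2.18)
Step 2: at (2.42, 2.18), ∇E = (23.72, 14.2) → (2.42, 2.18) − 0.02·(23.72, 14.2) = (1.9456, 1.896)
Step 3: at (1.9456, 1.896), ∇E = (19.3568, 12.6832) → (1.9456, 1.896) − 0.02·(19.3568, 12.6832) = (1.558464, 1.642336)
Step 4: at (1.558464, 1.642336), ∇E = (15.752384, 11.4016) → (1.558464, 1.642336) − 0.02·(15.752384, 11.4016) = (1.24341632, 1.414304)
∂E/∂u at (1.24341632, 1.414304) = 12.77593856

12.77593856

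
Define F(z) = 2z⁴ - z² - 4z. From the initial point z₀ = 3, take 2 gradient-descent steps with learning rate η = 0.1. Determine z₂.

4340.7008

F′(z) = 8z³ - 2z - 4
z₁ = 3 − 0.1·206 = -17.6
z₂ = -17.6 − 0.1·(-43583.008) = 4340.7008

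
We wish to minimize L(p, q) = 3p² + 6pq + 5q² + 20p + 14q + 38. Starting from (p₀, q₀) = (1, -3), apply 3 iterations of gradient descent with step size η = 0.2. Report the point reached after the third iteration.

∇L = (6p + 6q + 20, 6p + 10q + 14)
(p₁, q₁) = (1, -3) − 0.2·(8, -10) = (-0.6, -1)
(p₂, q₂) = (-0.6, -1) − 0.2·(10.4, 0.4) = (-2.68, -1.08)
(p₃, q₃) = (-2.68, -1.08) − 0.2·(-2.56, -12.88) = (-2.168, 1.496)

(-2.168, 1.496)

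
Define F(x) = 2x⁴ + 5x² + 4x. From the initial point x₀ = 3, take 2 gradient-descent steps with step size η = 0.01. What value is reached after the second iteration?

0.4

F′(x) = 8x³ + 10x + 4
x₁ = 3 − 0.01·250 = 0.5
x₂ = 0.5 − 0.01·10 = 0.4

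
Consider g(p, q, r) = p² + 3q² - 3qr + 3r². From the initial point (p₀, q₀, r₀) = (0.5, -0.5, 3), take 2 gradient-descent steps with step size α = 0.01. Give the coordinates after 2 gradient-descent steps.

∇g = (2p, 6q - 3r, -3q + 6r)
Step 1: at (0.5, -0.5, 3), ∇g = (1, -12, 19.5) → (0.5, -0.5, 3) − 0.01·(1, -12, 19.5) = (0.49, -0.38, 2.805)
Step 2: at (0.49, -0.38, 2.805), ∇g = (0.98, -10.695, 17.97) → (0.49, -0.38, 2.805) − 0.01·(0.98, -10.695, 17.97) = (0.4802, -0.27305, 2.6253)

(0.4802, -0.27305, 2.6253)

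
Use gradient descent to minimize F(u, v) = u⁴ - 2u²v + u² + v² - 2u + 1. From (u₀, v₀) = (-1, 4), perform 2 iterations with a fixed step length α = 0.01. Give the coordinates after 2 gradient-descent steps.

∇F = (4u³ - 4uv + 2u - 2, -2u² + 2v)
(u₁, v₁) = (-1, 4) − 0.01·(8, 6) = (-1.08, 3.94)
(u₂, v₂) = (-1.08, 3.94) − 0.01·(7.821952, 5.5472) = (-1.15821952, 3.884528)

(-1.15821952, 3.884528)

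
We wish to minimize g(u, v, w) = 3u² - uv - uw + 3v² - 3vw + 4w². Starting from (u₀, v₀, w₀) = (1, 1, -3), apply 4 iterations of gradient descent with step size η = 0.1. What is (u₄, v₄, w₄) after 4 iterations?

∇g = (6u - v - w, -u + 6v - 3w, -u - 3v + 8w)
(u₁, v₁, w₁) = (1, 1, -3) − 0.1·(8, 14, -28) = (0.2, -0.4, -0.2)
(u₂, v₂, w₂) = (0.2, -0.4, -0.2) − 0.1·(1.8, -2, -0.6) = (0.02, -0.2, -0.14)
(u₃, v₃, w₃) = (0.02, -0.2, -0.14) − 0.1·(0.46, -0.8, -0.54) = (-0.026, -0.12, -0.086)
(u₄, v₄, w₄) = (-0.026, -0.12, -0.086) − 0.1·(0.05, -0.436, -0.302) = (-0.031, -0.0764, -0.0558)

(-0.031, -0.0764, -0.0558)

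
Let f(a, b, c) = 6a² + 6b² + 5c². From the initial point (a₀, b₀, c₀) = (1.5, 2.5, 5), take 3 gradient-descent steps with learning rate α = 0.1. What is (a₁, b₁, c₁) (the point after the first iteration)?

(-0.3, -0.5, 0)

∇f = (12a, 12b, 10c)
Step 1: at (1.5, 2.5, 5), ∇f = (18, 30, 50) → (1.5, 2.5, 5) − 0.1·(18, 30, 50) = (-0.3, -0.5, 0)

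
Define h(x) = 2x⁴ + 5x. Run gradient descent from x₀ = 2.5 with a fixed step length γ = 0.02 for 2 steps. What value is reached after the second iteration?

-0.19984

h′(x) = 8x³ + 5
x₁ = 2.5 − 0.02·130 = -0.1
x₂ = -0.1 − 0.02·4.992 = -0.19984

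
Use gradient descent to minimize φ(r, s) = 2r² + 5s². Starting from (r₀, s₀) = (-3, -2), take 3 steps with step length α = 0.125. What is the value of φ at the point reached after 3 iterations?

∇φ = (4r, 10s)
(r₁, s₁) = (-3, -2) − 0.125·(-12, -20) = (-1.5, 0.5)
(r₂, s₂) = (-1.5, 0.5) − 0.125·(-6, 5) = (-0.75, -0.125)
(r₃, s₃) = (-0.75, -0.125) − 0.125·(-3, -1.25) = (-0.375, 0.03125)
φ(-0.375, 0.03125) = 0.2861328125

0.2861328125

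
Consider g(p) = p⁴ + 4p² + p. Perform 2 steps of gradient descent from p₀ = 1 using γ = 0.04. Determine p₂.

g′(p) = 4p³ + 8p + 1
p₁ = 1 − 0.04·13 = 0.48
p₂ = 0.48 − 0.04·5.282368 = 0.26870528

0.26870528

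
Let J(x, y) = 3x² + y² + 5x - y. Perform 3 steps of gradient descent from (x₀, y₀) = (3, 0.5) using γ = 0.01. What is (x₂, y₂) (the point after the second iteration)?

(2.5538, 0.5)

∇J = (6x + 5, 2y - 1)
(x₁, y₁) = (3, 0.5) − 0.01·(23, 0) = (2.77, 0.5)
(x₂, y₂) = (2.77, 0.5) − 0.01·(21.62, 0) = (2.5538, 0.5)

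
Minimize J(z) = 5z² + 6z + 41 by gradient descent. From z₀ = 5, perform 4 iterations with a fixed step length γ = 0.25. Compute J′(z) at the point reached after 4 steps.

J′(z) = 10z + 6
Step 1: J′(5) = 56; z₁ = 5 − 0.25·56 = -9
Step 2: J′(-9) = -84; z₂ = -9 − 0.25·(-84) = 12
Step 3: J′(12) = 126; z₃ = 12 − 0.25·126 = -19.5
Step 4: J′(-19.5) = -189; z₄ = -19.5 − 0.25·(-189) = 27.75
J′(z) at (27.75) = 283.5

283.5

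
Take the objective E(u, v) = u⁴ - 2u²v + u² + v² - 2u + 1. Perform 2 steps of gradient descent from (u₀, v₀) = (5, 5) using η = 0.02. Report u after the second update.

∇E = (4u³ - 4uv + 2u - 2, -2u² + 2v)
(u₁, v₁) = (5, 5) − 0.02·(408, -40) = (-3.16, 5.8)
(u₂, v₂) = (-3.16, 5.8) − 0.02·(-61.225984, -8.3712) = (-1.93548032, 5.967424)
u = -1.93548032

-1.93548032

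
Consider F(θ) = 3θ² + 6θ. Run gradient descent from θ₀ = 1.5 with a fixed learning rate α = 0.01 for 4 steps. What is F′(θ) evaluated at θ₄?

F′(θ) = 6θ + 6
θ₁ = 1.5 − 0.01·15 = 1.35
θ₂ = 1.35 − 0.01·14.1 = 1.209
θ₃ = 1.209 − 0.01·13.254 = 1.07646
θ₄ = 1.07646 − 0.01·12.45876 = 0.9518724
F′(θ) at (0.9518724) = 11.7112344

11.7112344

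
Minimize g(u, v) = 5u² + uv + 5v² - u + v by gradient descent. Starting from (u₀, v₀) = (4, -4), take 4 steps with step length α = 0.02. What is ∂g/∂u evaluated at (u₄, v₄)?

∇g = (10u + v - 1, u + 10v + 1)
(u₁, v₁) = (4, -4) − 0.02·(35, -35) = (3.3, -3.3)
(u₂, v₂) = (3.3, -3.3) − 0.02·(28.7, -28.7) = (2.726, -2.726)
(u₃, v₃) = (2.726, -2.726) − 0.02·(23.534, -23.534) = (2.25532, -2.25532)
(u₄, v₄) = (2.25532, -2.25532) − 0.02·(19.29788, -19.29788) = (1.8693624, -1.8693624)
∂g/∂u at (1.8693624, -1.8693624) = 15.8242616

15.8242616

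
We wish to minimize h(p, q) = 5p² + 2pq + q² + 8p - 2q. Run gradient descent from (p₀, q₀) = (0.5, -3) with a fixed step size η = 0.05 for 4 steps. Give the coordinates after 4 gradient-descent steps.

∇h = (10p + 2q + 8, 2p + 2q - 2)
(p₁, q₁) = (0.5, -3) − 0.05·(7, -7) = (0.15, -2.65)
(p₂, q₂) = (0.15, -2.65) − 0.05·(4.2, -7) = (-0.06, -2.3)
(p₃, q₃) = (-0.06, -2.3) − 0.05·(2.8, -6.72) = (-0.2, -1.964)
(p₄, q₄) = (-0.2, -1.964) − 0.05·(2.072, -6.328) = (-0.3036, -1.6476)

(-0.3036, -1.6476)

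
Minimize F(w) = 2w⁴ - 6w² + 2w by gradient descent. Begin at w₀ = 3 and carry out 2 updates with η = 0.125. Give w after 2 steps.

7654.109375

F′(w) = 8w³ - 12w + 2
Step 1: F′(3) = 182; w₁ = 3 − 0.125·182 = -19.75
Step 2: F′(-19.75) = -61390.875; w₂ = -19.75 − 0.125·(-61390.875) = 7654.109375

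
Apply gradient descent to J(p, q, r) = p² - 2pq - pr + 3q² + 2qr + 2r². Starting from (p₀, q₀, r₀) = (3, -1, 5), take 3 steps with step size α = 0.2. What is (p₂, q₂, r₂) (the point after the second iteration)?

(1.6, 0.28, 1.12)

∇J = (2p - 2q - r, -2p + 6q + 2r, -p + 2q + 4r)
(p₁, q₁, r₁) = (3, -1, 5) − 0.2·(3, -2, 15) = (2.4, -0.6, 2)
(p₂, q₂, r₂) = (2.4, -0.6, 2) − 0.2·(4, -4.4, 4.4) = (1.6, 0.28, 1.12)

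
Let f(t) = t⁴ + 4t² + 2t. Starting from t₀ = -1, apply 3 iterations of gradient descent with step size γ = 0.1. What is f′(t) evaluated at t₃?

0.052486479872

f′(t) = 4t³ + 8t + 2
Step 1: f′(-1) = -10; t₁ = -1 − 0.1·(-10) = 0
Step 2: f′(0) = 2; t₂ = 0 − 0.1·2 = -0.2
Step 3: f′(-0.2) = 0.368; t₃ = -0.2 − 0.1·0.368 = -0.2368
f′(t) at (-0.2368) = 0.052486479872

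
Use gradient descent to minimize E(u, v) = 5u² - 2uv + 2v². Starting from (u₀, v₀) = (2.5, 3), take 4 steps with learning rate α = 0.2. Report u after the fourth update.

2.3144

∇E = (10u - 2v, -2u + 4v)
Step 1: at (2.5, 3), ∇E = (19, 7) → (2.5, 3) − 0.2·(19, 7) = (-1.3, 1.6)
Step 2: at (-1.3, 1.6), ∇E = (-16.2, 9) → (-1.3, 1.6) − 0.2·(-16.2, 9) = (1.94, -0.2)
Step 3: at (1.94, -0.2), ∇E = (19.8, -4.68) → (1.94, -0.2) − 0.2·(19.8, -4.68) = (-2.02, 0.736)
Step 4: at (-2.02, 0.736), ∇E = (-21.672, 6.984) → (-2.02, 0.736) − 0.2·(-21.672, 6.984) = (2.3144, -0.6608)
u = 2.3144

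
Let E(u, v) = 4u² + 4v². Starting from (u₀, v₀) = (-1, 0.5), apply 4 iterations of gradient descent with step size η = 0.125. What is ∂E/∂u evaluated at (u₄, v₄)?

0

∇E = (8u, 8v)
Step 1: at (-1, 0.5), ∇E = (-8, 4) → (-1, 0.5) − 0.125·(-8, 4) = (0, 0)
Step 2: at (0, 0), ∇E = (0, 0) → (0, 0) − 0.125·(0, 0) = (0, 0)
Step 3: at (0, 0), ∇E = (0, 0) → (0, 0) − 0.125·(0, 0) = (0, 0)
Step 4: at (0, 0), ∇E = (0, 0) → (0, 0) − 0.125·(0, 0) = (0, 0)
∂E/∂u at (0, 0) = 0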